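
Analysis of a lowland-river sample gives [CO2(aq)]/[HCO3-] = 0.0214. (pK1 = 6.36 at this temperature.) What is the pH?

pH = 8.03

From K1 = [H⁺][HCO3-]/[CO2(aq)]:  pH = pK1 − log₁₀([CO2(aq)]/[HCO3-])
log₁₀(0.0214) = -1.670
pH = 6.36 − (-1.670) = 8.03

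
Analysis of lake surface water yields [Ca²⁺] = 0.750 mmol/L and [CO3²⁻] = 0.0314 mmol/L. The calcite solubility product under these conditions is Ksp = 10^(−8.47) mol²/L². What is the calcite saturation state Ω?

Ω = 6.95

Ksp = 10^(−8.47) = 3.388×10^-9
Ω = [Ca²⁺][CO3²⁻]/Ksp = (0.750×10^-3)(0.0314×10^-3) / 3.388×10^-9 = 6.95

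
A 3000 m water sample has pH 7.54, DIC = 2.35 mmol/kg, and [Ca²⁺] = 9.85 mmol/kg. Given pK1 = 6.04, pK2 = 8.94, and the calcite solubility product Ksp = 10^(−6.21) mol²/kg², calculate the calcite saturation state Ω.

Ω = 1.39

α₂ = 1 / (1 + [H⁺]/K2 + [H⁺]²/(K1K2)) = 1 / (1 + 10^+1.40 + 10^-0.10)
   = 1 / (1 + 25.119 + 0.79433) = 1/26.913 = 0.03716
[CO3²⁻] = α₂ × DIC = 0.03716 × 2.35 = 0.08732 mmol/kg
Ksp = 10^(−6.21) = 6.166×10^-7
Ω = [Ca²⁺][CO3²⁻]/Ksp = (9.85×10^-3)(8.732×10^-5) / 6.166×10^-7 = 1.39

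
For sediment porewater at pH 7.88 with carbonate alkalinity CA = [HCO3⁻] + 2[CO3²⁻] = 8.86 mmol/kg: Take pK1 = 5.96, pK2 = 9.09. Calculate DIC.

CA = [HCO3⁻] + 2[CO3²⁻] = (α₁ + 2α₂)·DIC
At pH 7.88: [H⁺]/K1 = 10^-1.92 = 0.012023, K2/[H⁺] = 10^-1.21 = 0.061660
α₁ = 1/(1 + 0.012023 + 0.061660) = 1/1.0737 = 0.9314; α₂ = α₁·K2/[H⁺] = 0.05743
α₁ + 2α₂ = 1.0462
DIC = CA / (α₁ + 2α₂) = 8.86 / 1.0462 = 8.47 mmol/kg

DIC = 8.47 mmol/kg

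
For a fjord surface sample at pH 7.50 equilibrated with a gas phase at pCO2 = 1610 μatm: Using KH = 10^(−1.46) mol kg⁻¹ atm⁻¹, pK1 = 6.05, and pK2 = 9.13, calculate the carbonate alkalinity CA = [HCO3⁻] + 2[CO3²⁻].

[CO2*] = KH · pCO2 = 10^(−1.46) × 1610×10^-6 = 5.582×10^-5 mol/kg
α₀ = 1/(1 + K1/[H⁺] + K1K2/[H⁺]²) = 1/(1 + 10^+1.45 + 10^-0.18) = 0.03351
DIC = [CO2*]/α₀ = 5.582×10^-5 / 0.03351 = 1.666 mmol/kg
CA = (α₁ + 2α₂)·DIC = (0.9444 + 2×0.02214) × 1.666 = 1.65 mmol/kg

CA = 1.65 mmol/kg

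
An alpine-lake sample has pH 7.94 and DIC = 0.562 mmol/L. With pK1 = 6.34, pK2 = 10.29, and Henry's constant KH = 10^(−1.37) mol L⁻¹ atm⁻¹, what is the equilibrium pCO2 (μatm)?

pCO2 = 321 μatm

α₀ = 1 / (1 + K1/[H⁺] + K1K2/[H⁺]²) = 1 / (1 + 10^+1.60 + 10^-0.75)
   = 1 / (1 + 39.811 + 0.17783) = 1/40.989 = 0.02440
[CO2*] = α₀ × DIC = 0.02440 × 0.562 = 0.01371 mmol/L = 13.71 μmol/L
pCO2 = [CO2*]/KH = 1.371×10^-5 / 4.266×10^-2 = 321 μatm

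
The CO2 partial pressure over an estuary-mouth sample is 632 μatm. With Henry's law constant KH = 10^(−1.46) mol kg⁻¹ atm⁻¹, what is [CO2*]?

[CO2*] = 21.9 μmol/kg

KH = 10^(−1.46) = 3.467×10^-2 mol kg⁻¹ atm⁻¹
[CO2*] = KH · pCO2 = 3.467×10^-2 × 632×10^-6 atm = 2.19×10^-5 mol/kg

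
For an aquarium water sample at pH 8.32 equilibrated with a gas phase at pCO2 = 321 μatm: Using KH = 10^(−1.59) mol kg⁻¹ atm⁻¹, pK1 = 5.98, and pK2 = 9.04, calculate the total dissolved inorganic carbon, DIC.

DIC = 2.16 mmol/kg

[CO2*] = KH · pCO2 = 10^(−1.59) × 321×10^-6 = 8.251×10^-6 mol/kg
α₀ = 1/(1 + K1/[H⁺] + K1K2/[H⁺]²) = 1/(1 + 10^+2.34 + 10^+1.62) = 0.003825
DIC = [CO2*]/α₀ = 8.251×10^-6 / 0.003825 = 2.16 mmol/kg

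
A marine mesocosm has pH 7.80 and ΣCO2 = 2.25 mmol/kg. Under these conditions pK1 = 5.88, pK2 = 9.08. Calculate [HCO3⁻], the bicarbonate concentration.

α₁ = 1 / (1 + [H⁺]/K1 + K2/[H⁺]) = 1 / (1 + 10^-1.92 + 10^-1.28)
   = 1 / (1 + 0.012023 + 0.052481) = 1/1.0645 = 0.9394
[HCO3⁻] = α₁ × DIC = 0.9394 × 2.25 = 2.11 mmol/kg

[HCO3⁻] = 2.11 mmol/kg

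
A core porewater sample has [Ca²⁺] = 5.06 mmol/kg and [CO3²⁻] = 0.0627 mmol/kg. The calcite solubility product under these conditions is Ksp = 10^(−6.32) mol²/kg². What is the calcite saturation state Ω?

Ksp = 10^(−6.32) = 4.786×10^-7
Ω = [Ca²⁺][CO3²⁻]/Ksp = (5.06×10^-3)(0.0627×10^-3) / 4.786×10^-7 = 0.663

Ω = 0.663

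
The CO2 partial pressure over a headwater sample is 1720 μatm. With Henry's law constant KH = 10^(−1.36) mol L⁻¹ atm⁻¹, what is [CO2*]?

KH = 10^(−1.36) = 4.365×10^-2 mol L⁻¹ atm⁻¹
[CO2*] = KH · pCO2 = 4.365×10^-2 × 1720×10^-6 atm = 7.51×10^-5 mol/L

[CO2*] = 75.1 μmol/L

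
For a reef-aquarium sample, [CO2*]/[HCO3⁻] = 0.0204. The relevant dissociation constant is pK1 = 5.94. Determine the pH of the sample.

From K1 = [H⁺][HCO3⁻]/[CO2*]:  pH = pK1 − log₁₀([CO2*]/[HCO3⁻])
log₁₀(0.0204) = -1.690
pH = 5.94 − (-1.690) = 7.63

pH = 7.63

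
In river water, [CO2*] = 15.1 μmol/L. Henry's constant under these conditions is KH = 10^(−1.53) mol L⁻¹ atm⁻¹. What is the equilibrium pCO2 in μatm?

pCO2 = 512 μatm

KH = 10^(−1.53) = 2.951×10^-2 mol L⁻¹ atm⁻¹
pCO2 = [CO2*]/KH = 15.1×10^-6 / 2.951×10^-2 = 5.12×10^-4 atm = 512 μatm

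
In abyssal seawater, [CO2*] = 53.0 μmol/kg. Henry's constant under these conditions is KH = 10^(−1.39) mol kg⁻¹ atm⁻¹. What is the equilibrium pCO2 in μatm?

pCO2 = 1300 μatm

KH = 10^(−1.39) = 4.074×10^-2 mol kg⁻¹ atm⁻¹
pCO2 = [CO2*]/KH = 53.0×10^-6 / 4.074×10^-2 = 1.30×10^-3 atm = 1300 μatm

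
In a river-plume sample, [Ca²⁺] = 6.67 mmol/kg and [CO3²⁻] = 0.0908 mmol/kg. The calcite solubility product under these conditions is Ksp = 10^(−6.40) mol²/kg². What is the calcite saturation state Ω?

Ksp = 10^(−6.40) = 3.981×10^-7
Ω = [Ca²⁺][CO3²⁻]/Ksp = (6.67×10^-3)(0.0908×10^-3) / 3.981×10^-7 = 1.52

Ω = 1.52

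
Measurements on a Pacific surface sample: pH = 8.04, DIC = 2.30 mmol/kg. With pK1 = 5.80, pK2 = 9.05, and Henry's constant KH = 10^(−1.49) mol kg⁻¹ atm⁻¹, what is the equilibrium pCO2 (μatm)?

α₀ = 1 / (1 + K1/[H⁺] + K1K2/[H⁺]²) = 1 / (1 + 10^+2.24 + 10^+1.23)
   = 1 / (1 + 173.78 + 16.982) = 1/191.76 = 0.005215
[CO2*] = α₀ × DIC = 0.005215 × 2.30 = 0.01199 mmol/kg = 11.99 μmol/kg
pCO2 = [CO2*]/KH = 1.199×10^-5 / 3.236×10^-2 = 371 μatm

pCO2 = 371 μatm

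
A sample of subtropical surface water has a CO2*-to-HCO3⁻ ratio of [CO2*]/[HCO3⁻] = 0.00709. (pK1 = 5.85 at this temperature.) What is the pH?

pH = 8.00

From K1 = [H⁺][HCO3⁻]/[CO2*]:  pH = pK1 − log₁₀([CO2*]/[HCO3⁻])
log₁₀(0.00709) = -2.149
pH = 5.85 − (-2.149) = 8.00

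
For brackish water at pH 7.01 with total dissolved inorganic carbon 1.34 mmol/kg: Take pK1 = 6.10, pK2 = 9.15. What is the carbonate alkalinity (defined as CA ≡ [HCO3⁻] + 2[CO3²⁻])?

CA = 1.20 mmol/kg

CA = [HCO3⁻] + 2[CO3²⁻] = (α₁ + 2α₂)·DIC
At pH 7.01: [H⁺]/K1 = 10^-0.91 = 0.12303, K2/[H⁺] = 10^-2.14 = 0.0072444
α₁ = 1/(1 + 0.12303 + 0.0072444) = 1/1.1303 = 0.8847; α₂ = α₁·K2/[H⁺] = 0.006409
α₁ + 2α₂ = 0.8976
CA = 0.8976 × 1.34 = 1.20 mmol/kg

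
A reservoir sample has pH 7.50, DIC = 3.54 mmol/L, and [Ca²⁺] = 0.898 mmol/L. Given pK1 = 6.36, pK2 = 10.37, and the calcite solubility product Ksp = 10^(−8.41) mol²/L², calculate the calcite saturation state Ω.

Ω = 1.03

α₂ = 1 / (1 + [H⁺]/K2 + [H⁺]²/(K1K2)) = 1 / (1 + 10^+2.87 + 10^+1.73)
   = 1 / (1 + 741.31 + 53.703) = 1/796.01 = 0.001256
[CO3²⁻] = α₂ × DIC = 0.001256 × 3.54 = 0.004447 mmol/L = 4.447 μmol/L
Ksp = 10^(−8.41) = 3.890×10^-9
Ω = [Ca²⁺][CO3²⁻]/Ksp = (0.898×10^-3)(4.447×10^-6) / 3.890×10^-9 = 1.03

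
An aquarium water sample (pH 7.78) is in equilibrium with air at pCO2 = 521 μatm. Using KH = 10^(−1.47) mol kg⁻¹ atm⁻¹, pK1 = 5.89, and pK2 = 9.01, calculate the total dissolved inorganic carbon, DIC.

[CO2*] = KH · pCO2 = 10^(−1.47) × 521×10^-6 = 1.765×10^-5 mol/kg
α₀ = 1/(1 + K1/[H⁺] + K1K2/[H⁺]²) = 1/(1 + 10^+1.89 + 10^+0.66) = 0.01202
DIC = [CO2*]/α₀ = 1.765×10^-5 / 0.01202 = 1.47 mmol/kg

DIC = 1.47 mmol/kg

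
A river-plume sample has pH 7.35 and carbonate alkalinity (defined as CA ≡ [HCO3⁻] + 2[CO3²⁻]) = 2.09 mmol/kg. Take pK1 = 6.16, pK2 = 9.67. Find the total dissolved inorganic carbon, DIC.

DIC = 2.21 mmol/kg

CA = [HCO3⁻] + 2[CO3²⁻] = (α₁ + 2α₂)·DIC
At pH 7.35: [H⁺]/K1 = 10^-1.19 = 0.064565, K2/[H⁺] = 10^-2.32 = 0.0047863
α₁ = 1/(1 + 0.064565 + 0.0047863) = 1/1.0694 = 0.9351; α₂ = α₁·K2/[H⁺] = 0.004476
α₁ + 2α₂ = 0.9441
DIC = CA / (α₁ + 2α₂) = 2.09 / 0.9441 = 2.21 mmol/kg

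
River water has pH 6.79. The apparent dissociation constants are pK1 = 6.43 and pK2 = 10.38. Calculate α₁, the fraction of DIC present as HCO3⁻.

α₁ = 0.696

α₁ = 1 / (1 + [H⁺]/K1 + K2/[H⁺]) = 1 / (1 + 10^-0.36 + 10^-3.59)
   = 1 / (1 + 0.43652 + 0.00025704) = 1/1.4368 = 0.6960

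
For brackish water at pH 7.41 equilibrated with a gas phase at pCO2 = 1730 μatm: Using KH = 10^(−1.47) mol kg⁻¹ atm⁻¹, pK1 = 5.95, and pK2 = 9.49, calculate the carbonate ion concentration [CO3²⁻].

[CO2*] = KH · pCO2 = 10^(−1.47) × 1730×10^-6 = 5.862×10^-5 mol/kg
α₀ = 1/(1 + K1/[H⁺] + K1K2/[H⁺]²) = 1/(1 + 10^+1.46 + 10^-0.62) = 0.03324
DIC = [CO2*]/α₀ = 5.862×10^-5 / 0.03324 = 1.763 mmol/kg
[CO3²⁻] = α₂·DIC; α₂ = 0.007975, so [CO3²⁻] = 0.007975 × 1.763 = 0.0141 mmol/kg = 14.1 μmol/kg

[CO3²⁻] = 14.1 μmol/kg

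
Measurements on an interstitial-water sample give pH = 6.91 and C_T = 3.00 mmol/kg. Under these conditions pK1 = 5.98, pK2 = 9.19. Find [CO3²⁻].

[CO3²⁻] = 14.0 μmol/kg

α₂ = 1 / (1 + [H⁺]/K2 + [H⁺]²/(K1K2)) = 1 / (1 + 10^+2.28 + 10^+1.35)
   = 1 / (1 + 190.55 + 22.387) = 1/213.93 = 0.004674
[CO3²⁻] = α₂ × DIC = 0.004674 × 3.00 = 0.0140 mmol/kg = 14.0 μmol/kg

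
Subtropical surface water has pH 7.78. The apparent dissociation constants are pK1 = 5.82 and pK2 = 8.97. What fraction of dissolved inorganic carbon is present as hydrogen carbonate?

α₁ = 0.930

α₁ = 1 / (1 + [H⁺]/K1 + K2/[H⁺]) = 1 / (1 + 10^-1.96 + 10^-1.19)
   = 1 / (1 + 0.010965 + 0.064565) = 1/1.0755 = 0.9298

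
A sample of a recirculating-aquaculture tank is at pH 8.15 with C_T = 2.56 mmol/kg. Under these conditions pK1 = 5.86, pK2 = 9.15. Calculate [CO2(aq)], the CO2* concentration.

[CO2*] = 11.9 μmol/kg

α₀ = 1 / (1 + K1/[H⁺] + K1K2/[H⁺]²) = 1 / (1 + 10^+2.29 + 10^+1.29)
   = 1 / (1 + 194.98 + 19.498) = 1/215.48 = 0.004641
[CO2*] = α₀ × DIC = 0.004641 × 2.56 = 0.0119 mmol/kg = 11.9 μmol/kg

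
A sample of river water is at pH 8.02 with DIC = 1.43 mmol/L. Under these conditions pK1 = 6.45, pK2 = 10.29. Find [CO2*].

[CO2*] = 0.0373 mmol/L

α₀ = 1 / (1 + K1/[H⁺] + K1K2/[H⁺]²) = 1 / (1 + 10^+1.57 + 10^-0.70)
   = 1 / (1 + 37.154 + 0.19953) = 1/38.353 = 0.02607
[CO2*] = α₀ × DIC = 0.02607 × 1.43 = 0.0373 mmol/L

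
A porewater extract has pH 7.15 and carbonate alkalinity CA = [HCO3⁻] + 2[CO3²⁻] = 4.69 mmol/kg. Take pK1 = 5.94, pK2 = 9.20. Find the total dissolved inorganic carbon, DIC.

DIC = 4.93 mmol/kg

CA = [HCO3⁻] + 2[CO3²⁻] = (α₁ + 2α₂)·DIC
At pH 7.15: [H⁺]/K1 = 10^-1.21 = 0.061660, K2/[H⁺] = 10^-2.05 = 0.0089125
α₁ = 1/(1 + 0.061660 + 0.0089125) = 1/1.0706 = 0.9341; α₂ = α₁·K2/[H⁺] = 0.008325
α₁ + 2α₂ = 0.9507
DIC = CA / (α₁ + 2α₂) = 4.69 / 0.9507 = 4.93 mmol/kg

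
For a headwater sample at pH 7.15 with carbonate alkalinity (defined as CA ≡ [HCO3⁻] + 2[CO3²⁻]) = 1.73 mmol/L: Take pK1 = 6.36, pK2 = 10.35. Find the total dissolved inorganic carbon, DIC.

DIC = 2.01 mmol/L

CA = [HCO3⁻] + 2[CO3²⁻] = (α₁ + 2α₂)·DIC
At pH 7.15: [H⁺]/K1 = 10^-0.79 = 0.16218, K2/[H⁺] = 10^-3.20 = 0.00063096
α₁ = 1/(1 + 0.16218 + 0.00063096) = 1/1.1628 = 0.8600; α₂ = α₁·K2/[H⁺] = 0.0005426
α₁ + 2α₂ = 0.8611
DIC = CA / (α₁ + 2α₂) = 1.73 / 0.8611 = 2.01 mmol/L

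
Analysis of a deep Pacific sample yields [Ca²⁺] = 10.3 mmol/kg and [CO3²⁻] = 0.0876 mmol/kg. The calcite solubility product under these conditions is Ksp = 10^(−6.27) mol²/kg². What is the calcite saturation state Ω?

Ksp = 10^(−6.27) = 5.370×10^-7
Ω = [Ca²⁺][CO3²⁻]/Ksp = (10.3×10^-3)(0.0876×10^-3) / 5.370×10^-7 = 1.68

Ω = 1.68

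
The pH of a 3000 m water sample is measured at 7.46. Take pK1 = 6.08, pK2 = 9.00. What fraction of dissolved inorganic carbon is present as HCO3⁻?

α₁ = 0.934

α₁ = 1 / (1 + [H⁺]/K1 + K2/[H⁺]) = 1 / (1 + 10^-1.38 + 10^-1.54)
   = 1 / (1 + 0.041687 + 0.028840) = 1/1.0705 = 0.9341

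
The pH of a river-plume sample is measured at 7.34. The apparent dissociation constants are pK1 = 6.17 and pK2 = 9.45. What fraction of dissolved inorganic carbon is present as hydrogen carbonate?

α₁ = 0.930

α₁ = 1 / (1 + [H⁺]/K1 + K2/[H⁺]) = 1 / (1 + 10^-1.17 + 10^-2.11)
   = 1 / (1 + 0.067608 + 0.0077625) = 1/1.0754 = 0.9299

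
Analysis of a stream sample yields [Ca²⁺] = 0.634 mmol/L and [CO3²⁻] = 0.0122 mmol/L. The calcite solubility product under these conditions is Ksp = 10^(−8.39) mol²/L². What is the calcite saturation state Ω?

Ksp = 10^(−8.39) = 4.074×10^-9
Ω = [Ca²⁺][CO3²⁻]/Ksp = (0.634×10^-3)(0.0122×10^-3) / 4.074×10^-9 = 1.90

Ω = 1.90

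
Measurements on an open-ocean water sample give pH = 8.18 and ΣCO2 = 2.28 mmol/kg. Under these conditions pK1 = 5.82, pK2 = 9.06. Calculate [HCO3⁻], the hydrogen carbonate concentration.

[HCO3⁻] = 2.01 mmol/kg

α₁ = 1 / (1 + [H⁺]/K1 + K2/[H⁺]) = 1 / (1 + 10^-2.36 + 10^-0.88)
   = 1 / (1 + 0.0043652 + 0.13183) = 1/1.1362 = 0.8801
[HCO3⁻] = α₁ × DIC = 0.8801 × 2.28 = 2.01 mmol/kg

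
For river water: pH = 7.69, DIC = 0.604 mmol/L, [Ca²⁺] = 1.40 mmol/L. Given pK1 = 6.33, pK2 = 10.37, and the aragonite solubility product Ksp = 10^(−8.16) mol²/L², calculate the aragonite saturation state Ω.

α₂ = 1 / (1 + [H⁺]/K2 + [H⁺]²/(K1K2)) = 1 / (1 + 10^+2.68 + 10^+1.32)
   = 1 / (1 + 478.63 + 20.893) = 1/500.52 = 0.001998
[CO3²⁻] = α₂ × DIC = 0.001998 × 0.604 = 0.001207 mmol/L = 1.207 μmol/L
Ksp = 10^(−8.16) = 6.918×10^-9
Ω = [Ca²⁺][CO3²⁻]/Ksp = (1.40×10^-3)(1.207×10^-6) / 6.918×10^-9 = 0.244

Ω = 0.244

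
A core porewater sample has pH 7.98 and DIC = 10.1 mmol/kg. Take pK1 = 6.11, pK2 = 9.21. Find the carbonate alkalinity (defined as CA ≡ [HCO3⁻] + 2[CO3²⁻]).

CA = 10.5 mmol/kg

CA = [HCO3⁻] + 2[CO3²⁻] = (α₁ + 2α₂)·DIC
At pH 7.98: [H⁺]/K1 = 10^-1.87 = 0.013490, K2/[H⁺] = 10^-1.23 = 0.058884
α₁ = 1/(1 + 0.013490 + 0.058884) = 1/1.0724 = 0.9325; α₂ = α₁·K2/[H⁺] = 0.05491
α₁ + 2α₂ = 1.0423
CA = 1.0423 × 10.1 = 10.5 mmol/kg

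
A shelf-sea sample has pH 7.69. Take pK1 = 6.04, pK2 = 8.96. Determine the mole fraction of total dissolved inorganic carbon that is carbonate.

α₂ = 0.0499

α₂ = 1 / (1 + [H⁺]/K2 + [H⁺]²/(K1K2)) = 1 / (1 + 10^+1.27 + 10^-0.38)
   = 1 / (1 + 18.621 + 0.41687) = 1/20.038 = 0.04991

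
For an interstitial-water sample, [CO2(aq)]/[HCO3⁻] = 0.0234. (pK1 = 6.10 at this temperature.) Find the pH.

pH = 7.73

From K1 = [H⁺][HCO3⁻]/[CO2(aq)]:  pH = pK1 − log₁₀([CO2(aq)]/[HCO3⁻])
log₁₀(0.0234) = -1.631
pH = 6.10 − (-1.631) = 7.73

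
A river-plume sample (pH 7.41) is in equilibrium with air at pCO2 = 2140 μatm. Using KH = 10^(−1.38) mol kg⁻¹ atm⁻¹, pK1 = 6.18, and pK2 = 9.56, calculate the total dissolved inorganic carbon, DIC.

DIC = 1.61 mmol/kg

[CO2*] = KH · pCO2 = 10^(−1.38) × 2140×10^-6 = 8.921×10^-5 mol/kg
α₀ = 1/(1 + K1/[H⁺] + K1K2/[H⁺]²) = 1/(1 + 10^+1.23 + 10^-0.92) = 0.05524
DIC = [CO2*]/α₀ = 8.921×10^-5 / 0.05524 = 1.61 mmol/kg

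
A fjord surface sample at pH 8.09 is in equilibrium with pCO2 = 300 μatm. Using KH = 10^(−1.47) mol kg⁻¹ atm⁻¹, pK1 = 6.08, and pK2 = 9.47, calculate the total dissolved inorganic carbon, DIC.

[CO2*] = KH · pCO2 = 10^(−1.47) × 300×10^-6 = 1.017×10^-5 mol/kg
α₀ = 1/(1 + K1/[H⁺] + K1K2/[H⁺]²) = 1/(1 + 10^+2.01 + 10^+0.63) = 0.009294
DIC = [CO2*]/α₀ = 1.017×10^-5 / 0.009294 = 1.09 mmol/kg

DIC = 1.09 mmol/kg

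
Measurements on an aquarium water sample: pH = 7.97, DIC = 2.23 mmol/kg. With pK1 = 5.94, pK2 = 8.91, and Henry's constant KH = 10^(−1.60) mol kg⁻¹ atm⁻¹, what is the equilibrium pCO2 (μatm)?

α₀ = 1 / (1 + K1/[H⁺] + K1K2/[H⁺]²) = 1 / (1 + 10^+2.03 + 10^+1.09)
   = 1 / (1 + 107.15 + 12.303) = 1/120.45 = 0.008302
[CO2*] = α₀ × DIC = 0.008302 × 2.23 = 0.01851 mmol/kg = 18.51 μmol/kg
pCO2 = [CO2*]/KH = 1.851×10^-5 / 2.512×10^-2 = 737 μatm

pCO2 = 737 μatm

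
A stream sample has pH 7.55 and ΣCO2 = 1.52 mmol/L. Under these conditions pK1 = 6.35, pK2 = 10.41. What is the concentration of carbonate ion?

α₂ = 1 / (1 + [H⁺]/K2 + [H⁺]²/(K1K2)) = 1 / (1 + 10^+2.86 + 10^+1.66)
   = 1 / (1 + 724.44 + 45.709) = 1/771.14 = 0.001297
[CO3²⁻] = α₂ × DIC = 0.001297 × 1.52 = 0.00197 mmol/L = 1.97 μmol/L

[CO3²⁻] = 1.97 μmol/L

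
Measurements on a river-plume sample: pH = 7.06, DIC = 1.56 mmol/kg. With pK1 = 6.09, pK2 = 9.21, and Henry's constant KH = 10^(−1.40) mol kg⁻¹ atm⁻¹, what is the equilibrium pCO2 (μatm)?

α₀ = 1 / (1 + K1/[H⁺] + K1K2/[H⁺]²) = 1 / (1 + 10^+0.97 + 10^-1.18)
   = 1 / (1 + 9.3325 + 0.066069) = 1/10.399 = 0.09617
[CO2*] = α₀ × DIC = 0.09617 × 1.56 = 0.1500 mmol/kg
pCO2 = [CO2*]/KH = 1.500×10^-4 / 3.981×10^-2 = 3770 μatm

pCO2 = 3770 μatm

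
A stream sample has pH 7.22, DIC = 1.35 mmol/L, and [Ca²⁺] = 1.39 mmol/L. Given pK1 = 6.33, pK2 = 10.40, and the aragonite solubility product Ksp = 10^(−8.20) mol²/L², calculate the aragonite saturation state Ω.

α₂ = 1 / (1 + [H⁺]/K2 + [H⁺]²/(K1K2)) = 1 / (1 + 10^+3.18 + 10^+2.29)
   = 1 / (1 + 1513.6 + 194.98) = 1/1709.5 = 0.0005850
[CO3²⁻] = α₂ × DIC = 0.0005850 × 1.35 = 0.0007897 mmol/L = 0.7897 μmol/L
Ksp = 10^(−8.20) = 6.310×10^-9
Ω = [Ca²⁺][CO3²⁻]/Ksp = (1.39×10^-3)(7.897×10^-7) / 6.310×10^-9 = 0.174

Ω = 0.174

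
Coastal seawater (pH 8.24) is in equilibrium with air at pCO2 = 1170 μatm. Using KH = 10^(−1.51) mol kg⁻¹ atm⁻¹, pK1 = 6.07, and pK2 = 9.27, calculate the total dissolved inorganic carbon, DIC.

[CO2*] = KH · pCO2 = 10^(−1.51) × 1170×10^-6 = 3.616×10^-5 mol/kg
α₀ = 1/(1 + K1/[H⁺] + K1K2/[H⁺]²) = 1/(1 + 10^+2.17 + 10^+1.14) = 0.006146
DIC = [CO2*]/α₀ = 3.616×10^-5 / 0.006146 = 5.88 mmol/kg

DIC = 5.88 mmol/kg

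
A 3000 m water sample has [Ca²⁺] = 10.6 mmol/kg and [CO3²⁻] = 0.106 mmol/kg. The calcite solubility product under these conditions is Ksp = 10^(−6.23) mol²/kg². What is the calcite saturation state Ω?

Ω = 1.91

Ksp = 10^(−6.23) = 5.888×10^-7
Ω = [Ca²⁺][CO3²⁻]/Ksp = (10.6×10^-3)(0.106×10^-3) / 5.888×10^-7 = 1.91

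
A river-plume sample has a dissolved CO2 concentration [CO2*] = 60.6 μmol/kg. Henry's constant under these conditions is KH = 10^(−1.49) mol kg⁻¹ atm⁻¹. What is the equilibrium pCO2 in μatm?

pCO2 = 1870 μatm

KH = 10^(−1.49) = 3.236×10^-2 mol kg⁻¹ atm⁻¹
pCO2 = [CO2*]/KH = 60.6×10^-6 / 3.236×10^-2 = 1.87×10^-3 atm = 1870 μatm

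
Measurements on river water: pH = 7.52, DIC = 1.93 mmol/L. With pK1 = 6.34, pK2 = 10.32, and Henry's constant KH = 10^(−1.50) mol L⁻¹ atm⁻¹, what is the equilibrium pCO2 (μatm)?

α₀ = 1 / (1 + K1/[H⁺] + K1K2/[H⁺]²) = 1 / (1 + 10^+1.18 + 10^-1.62)
   = 1 / (1 + 15.136 + 0.023988) = 1/16.160 = 0.06188
[CO2*] = α₀ × DIC = 0.06188 × 1.93 = 0.1194 mmol/L
pCO2 = [CO2*]/KH = 1.194×10^-4 / 3.162×10^-2 = 3780 μatm

pCO2 = 3780 μatm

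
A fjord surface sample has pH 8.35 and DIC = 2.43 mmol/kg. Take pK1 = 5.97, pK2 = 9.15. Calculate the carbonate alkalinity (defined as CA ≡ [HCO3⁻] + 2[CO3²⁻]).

CA = 2.75 mmol/kg

CA = [HCO3⁻] + 2[CO3²⁻] = (α₁ + 2α₂)·DIC
At pH 8.35: [H⁺]/K1 = 10^-2.38 = 0.0041687, K2/[H⁺] = 10^-0.80 = 0.15849
α₁ = 1/(1 + 0.0041687 + 0.15849) = 1/1.1627 = 0.8601; α₂ = α₁·K2/[H⁺] = 0.1363
α₁ + 2α₂ = 1.1327
CA = 1.1327 × 2.43 = 2.75 mmol/kg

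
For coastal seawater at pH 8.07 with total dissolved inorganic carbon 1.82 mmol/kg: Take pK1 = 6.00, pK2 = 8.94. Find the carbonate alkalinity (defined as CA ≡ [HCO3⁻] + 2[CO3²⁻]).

CA = 2.02 mmol/kg

CA = [HCO3⁻] + 2[CO3²⁻] = (α₁ + 2α₂)·DIC
At pH 8.07: [H⁺]/K1 = 10^-2.07 = 0.0085114, K2/[H⁺] = 10^-0.87 = 0.13490
α₁ = 1/(1 + 0.0085114 + 0.13490) = 1/1.1434 = 0.8746; α₂ = α₁·K2/[H⁺] = 0.1180
α₁ + 2α₂ = 1.1105
CA = 1.1105 × 1.82 = 2.02 mmol/kg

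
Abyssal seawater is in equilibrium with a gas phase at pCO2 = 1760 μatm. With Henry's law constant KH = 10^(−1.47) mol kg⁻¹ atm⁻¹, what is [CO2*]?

[CO2*] = 59.6 μmol/kg

KH = 10^(−1.47) = 3.388×10^-2 mol kg⁻¹ atm⁻¹
[CO2*] = KH · pCO2 = 3.388×10^-2 × 1760×10^-6 atm = 5.96×10^-5 mol/kg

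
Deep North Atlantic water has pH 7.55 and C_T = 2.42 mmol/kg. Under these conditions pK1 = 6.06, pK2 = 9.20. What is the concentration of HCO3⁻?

α₁ = 1 / (1 + [H⁺]/K1 + K2/[H⁺]) = 1 / (1 + 10^-1.49 + 10^-1.65)
   = 1 / (1 + 0.032359 + 0.022387) = 1/1.0547 = 0.9481
[HCO3⁻] = α₁ × DIC = 0.9481 × 2.42 = 2.29 mmol/kg

[HCO3⁻] = 2.29 mmol/kg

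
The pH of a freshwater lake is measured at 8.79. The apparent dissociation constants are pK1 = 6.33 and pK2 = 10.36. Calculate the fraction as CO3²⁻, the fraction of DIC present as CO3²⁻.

α₂ = 0.0261

α₂ = 1 / (1 + [H⁺]/K2 + [H⁺]²/(K1K2)) = 1 / (1 + 10^+1.57 + 10^-0.89)
   = 1 / (1 + 37.154 + 0.12882) = 1/38.282 = 0.02612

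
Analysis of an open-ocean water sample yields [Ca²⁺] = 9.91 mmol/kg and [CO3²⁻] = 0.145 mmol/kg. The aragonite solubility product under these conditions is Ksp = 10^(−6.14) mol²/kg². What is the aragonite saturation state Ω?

Ksp = 10^(−6.14) = 7.244×10^-7
Ω = [Ca²⁺][CO3²⁻]/Ksp = (9.91×10^-3)(0.145×10^-3) / 7.244×10^-7 = 1.98

Ω = 1.98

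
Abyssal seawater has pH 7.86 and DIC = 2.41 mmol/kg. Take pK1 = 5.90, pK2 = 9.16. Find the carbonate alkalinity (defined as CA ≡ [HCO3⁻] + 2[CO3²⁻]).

CA = [HCO3⁻] + 2[CO3²⁻] = (α₁ + 2α₂)·DIC
At pH 7.86: [H⁺]/K1 = 10^-1.96 = 0.010965, K2/[H⁺] = 10^-1.30 = 0.050119
α₁ = 1/(1 + 0.010965 + 0.050119) = 1/1.0611 = 0.9424; α₂ = α₁·K2/[H⁺] = 0.04723
α₁ + 2α₂ = 1.0369
CA = 1.0369 × 2.41 = 2.50 mmol/kg

CA = 2.50 mmol/kg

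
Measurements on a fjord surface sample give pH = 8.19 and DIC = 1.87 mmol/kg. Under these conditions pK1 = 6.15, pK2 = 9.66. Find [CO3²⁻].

α₂ = 1 / (1 + [H⁺]/K2 + [H⁺]²/(K1K2)) = 1 / (1 + 10^+1.47 + 10^-0.57)
   = 1 / (1 + 29.512 + 0.26915) = 1/30.781 = 0.03249
[CO3²⁻] = α₂ × DIC = 0.03249 × 1.87 = 0.0608 mmol/kg

[CO3²⁻] = 0.0608 mmol/kg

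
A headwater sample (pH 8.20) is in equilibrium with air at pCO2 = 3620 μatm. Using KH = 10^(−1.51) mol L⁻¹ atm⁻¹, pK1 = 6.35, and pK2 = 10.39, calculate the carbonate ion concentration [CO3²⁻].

[CO3²⁻] = 0.0511 mmol/L

[CO2*] = KH · pCO2 = 10^(−1.51) × 3620×10^-6 = 1.119×10^-4 mol/L
α₀ = 1/(1 + K1/[H⁺] + K1K2/[H⁺]²) = 1/(1 + 10^+1.85 + 10^-0.34) = 0.01384
DIC = [CO2*]/α₀ = 1.119×10^-4 / 0.01384 = 8.083 mmol/L
[CO3²⁻] = α₂·DIC; α₂ = 0.006326, so [CO3²⁻] = 0.006326 × 8.083 = 0.0511 mmol/L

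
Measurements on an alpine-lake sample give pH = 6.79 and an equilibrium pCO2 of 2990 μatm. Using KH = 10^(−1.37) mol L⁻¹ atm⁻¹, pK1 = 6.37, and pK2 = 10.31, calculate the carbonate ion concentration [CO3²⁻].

[CO3²⁻] = 0.101 μmol/L

[CO2*] = KH · pCO2 = 10^(−1.37) × 2990×10^-6 = 1.275×10^-4 mol/L
α₀ = 1/(1 + K1/[H⁺] + K1K2/[H⁺]²) = 1/(1 + 10^+0.42 + 10^-3.10) = 0.2754
DIC = [CO2*]/α₀ = 1.275×10^-4 / 0.2754 = 0.4631 mmol/L
[CO3²⁻] = α₂·DIC; α₂ = 0.0002188, so [CO3²⁻] = 0.0002188 × 0.4631 = 0.000101 mmol/L = 0.101 μmol/L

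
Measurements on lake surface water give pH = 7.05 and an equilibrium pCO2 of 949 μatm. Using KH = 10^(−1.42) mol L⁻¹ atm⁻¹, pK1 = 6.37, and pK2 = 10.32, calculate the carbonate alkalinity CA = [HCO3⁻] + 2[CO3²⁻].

[CO2*] = KH · pCO2 = 10^(−1.42) × 949×10^-6 = 3.608×10^-5 mol/L
α₀ = 1/(1 + K1/[H⁺] + K1K2/[H⁺]²) = 1/(1 + 10^+0.68 + 10^-2.59) = 0.1727
DIC = [CO2*]/α₀ = 3.608×10^-5 / 0.1727 = 0.2089 mmol/L
CA = (α₁ + 2α₂)·DIC = (0.8268 + 2×0.0004440) × 0.2089 = 0.173 mmol/L

CA = 0.173 mmol/L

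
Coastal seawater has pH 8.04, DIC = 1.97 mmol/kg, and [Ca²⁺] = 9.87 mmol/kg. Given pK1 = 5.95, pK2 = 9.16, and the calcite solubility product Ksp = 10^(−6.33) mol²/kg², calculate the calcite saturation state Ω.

α₂ = 1 / (1 + [H⁺]/K2 + [H⁺]²/(K1K2)) = 1 / (1 + 10^+1.12 + 10^-0.97)
   = 1 / (1 + 13.183 + 0.10715) = 1/14.290 = 0.06998
[CO3²⁻] = α₂ × DIC = 0.06998 × 1.97 = 0.1379 mmol/kg
Ksp = 10^(−6.33) = 4.677×10^-7
Ω = [Ca²⁺][CO3²⁻]/Ksp = (9.87×10^-3)(1.379×10^-4) / 4.677×10^-7 = 2.91

Ω = 2.91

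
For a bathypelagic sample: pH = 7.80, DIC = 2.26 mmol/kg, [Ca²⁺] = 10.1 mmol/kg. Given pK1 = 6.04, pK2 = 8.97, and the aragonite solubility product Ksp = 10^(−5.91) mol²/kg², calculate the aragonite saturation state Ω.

α₂ = 1 / (1 + [H⁺]/K2 + [H⁺]²/(K1K2)) = 1 / (1 + 10^+1.17 + 10^-0.59)
   = 1 / (1 + 14.791 + 0.25704) = 1/16.048 = 0.06231
[CO3²⁻] = α₂ × DIC = 0.06231 × 2.26 = 0.1408 mmol/kg
Ksp = 10^(−5.91) = 1.230×10^-6
Ω = [Ca²⁺][CO3²⁻]/Ksp = (10.1×10^-3)(1.408×10^-4) / 1.230×10^-6 = 1.16

Ω = 1.16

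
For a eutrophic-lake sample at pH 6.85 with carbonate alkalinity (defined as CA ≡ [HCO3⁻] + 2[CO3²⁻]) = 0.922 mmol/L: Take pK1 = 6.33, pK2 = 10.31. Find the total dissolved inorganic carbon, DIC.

DIC = 1.20 mmol/L

CA = [HCO3⁻] + 2[CO3²⁻] = (α₁ + 2α₂)·DIC
At pH 6.85: [H⁺]/K1 = 10^-0.52 = 0.30200, K2/[H⁺] = 10^-3.46 = 0.00034674
α₁ = 1/(1 + 0.30200 + 0.00034674) = 1/1.3023 = 0.7678; α₂ = α₁·K2/[H⁺] = 0.0002662
α₁ + 2α₂ = 0.7684
DIC = CA / (α₁ + 2α₂) = 0.922 / 0.7684 = 1.20 mmol/L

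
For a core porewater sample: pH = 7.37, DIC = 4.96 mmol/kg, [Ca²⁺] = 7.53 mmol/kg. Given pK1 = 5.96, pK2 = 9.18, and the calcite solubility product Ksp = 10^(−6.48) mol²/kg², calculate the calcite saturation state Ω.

Ω = 1.66

α₂ = 1 / (1 + [H⁺]/K2 + [H⁺]²/(K1K2)) = 1 / (1 + 10^+1.81 + 10^+0.40)
   = 1 / (1 + 64.565 + 2.5119) = 1/68.077 = 0.01469
[CO3²⁻] = α₂ × DIC = 0.01469 × 4.96 = 0.07286 mmol/kg
Ksp = 10^(−6.48) = 3.311×10^-7
Ω = [Ca²⁺][CO3²⁻]/Ksp = (7.53×10^-3)(7.286×10^-5) / 3.311×10^-7 = 1.66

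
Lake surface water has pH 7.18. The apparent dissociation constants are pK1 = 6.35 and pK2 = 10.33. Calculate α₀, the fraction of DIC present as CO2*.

α₀ = 0.129

α₀ = 1 / (1 + K1/[H⁺] + K1K2/[H⁺]²) = 1 / (1 + 10^+0.83 + 10^-2.32)
   = 1 / (1 + 6.7608 + 0.0047863) = 1/7.7656 = 0.1288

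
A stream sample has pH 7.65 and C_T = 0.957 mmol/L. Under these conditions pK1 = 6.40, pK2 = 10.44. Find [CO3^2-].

α₂ = 1 / (1 + [H⁺]/K2 + [H⁺]²/(K1K2)) = 1 / (1 + 10^+2.79 + 10^+1.54)
   = 1 / (1 + 616.60 + 34.674) = 1/652.27 = 0.001533
[CO3²⁻] = α₂ × DIC = 0.001533 × 0.957 = 0.00147 mmol/L = 1.47 μmol/L

[CO3²⁻] = 1.47 μmol/L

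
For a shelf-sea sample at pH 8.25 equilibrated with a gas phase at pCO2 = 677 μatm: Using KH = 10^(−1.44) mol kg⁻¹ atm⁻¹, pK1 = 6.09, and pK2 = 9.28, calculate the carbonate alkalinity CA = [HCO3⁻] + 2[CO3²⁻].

CA = 4.22 mmol/kg

[CO2*] = KH · pCO2 = 10^(−1.44) × 677×10^-6 = 2.458×10^-5 mol/kg
α₀ = 1/(1 + K1/[H⁺] + K1K2/[H⁺]²) = 1/(1 + 10^+2.16 + 10^+1.13) = 0.006288
DIC = [CO2*]/α₀ = 2.458×10^-5 / 0.006288 = 3.909 mmol/kg
CA = (α₁ + 2α₂)·DIC = (0.9089 + 2×0.08482) × 3.909 = 4.22 mmol/kg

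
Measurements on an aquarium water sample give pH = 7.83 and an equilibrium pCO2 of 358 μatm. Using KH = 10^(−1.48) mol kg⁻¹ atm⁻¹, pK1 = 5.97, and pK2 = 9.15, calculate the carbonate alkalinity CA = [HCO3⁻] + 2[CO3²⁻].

[CO2*] = KH · pCO2 = 10^(−1.48) × 358×10^-6 = 1.185×10^-5 mol/kg
α₀ = 1/(1 + K1/[H⁺] + K1K2/[H⁺]²) = 1/(1 + 10^+1.86 + 10^+0.54) = 0.01300
DIC = [CO2*]/α₀ = 1.185×10^-5 / 0.01300 = 0.9117 mmol/kg
CA = (α₁ + 2α₂)·DIC = (0.9419 + 2×0.04508) × 0.9117 = 0.941 mmol/kg

CA = 0.941 mmol/kg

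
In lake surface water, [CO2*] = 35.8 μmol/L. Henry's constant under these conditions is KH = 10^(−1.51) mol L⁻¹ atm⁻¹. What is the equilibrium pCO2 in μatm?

KH = 10^(−1.51) = 3.090×10^-2 mol L⁻¹ atm⁻¹
pCO2 = [CO2*]/KH = 35.8×10^-6 / 3.090×10^-2 = 1.16×10^-3 atm = 1160 μatm

pCO2 = 1160 μatm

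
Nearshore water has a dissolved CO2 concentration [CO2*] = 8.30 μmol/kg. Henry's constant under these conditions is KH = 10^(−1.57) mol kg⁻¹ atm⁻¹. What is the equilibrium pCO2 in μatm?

pCO2 = 308 μatm

KH = 10^(−1.57) = 2.692×10^-2 mol kg⁻¹ atm⁻¹
pCO2 = [CO2*]/KH = 8.30×10^-6 / 2.692×10^-2 = 3.08×10^-4 atm = 308 μatm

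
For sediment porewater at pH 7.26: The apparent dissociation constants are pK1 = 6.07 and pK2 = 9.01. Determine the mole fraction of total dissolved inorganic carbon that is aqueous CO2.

α₀ = 0.0597

α₀ = 1 / (1 + K1/[H⁺] + K1K2/[H⁺]²) = 1 / (1 + 10^+1.19 + 10^-0.56)
   = 1 / (1 + 15.488 + 0.27542) = 1/16.764 = 0.05965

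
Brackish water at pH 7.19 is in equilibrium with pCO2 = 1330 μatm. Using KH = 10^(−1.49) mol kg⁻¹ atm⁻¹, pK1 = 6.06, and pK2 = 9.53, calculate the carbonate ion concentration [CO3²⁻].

[CO3²⁻] = 2.65 μmol/kg

[CO2*] = KH · pCO2 = 10^(−1.49) × 1330×10^-6 = 4.304×10^-5 mol/kg
α₀ = 1/(1 + K1/[H⁺] + K1K2/[H⁺]²) = 1/(1 + 10^+1.13 + 10^-1.21) = 0.06872
DIC = [CO2*]/α₀ = 4.304×10^-5 / 0.06872 = 0.6263 mmol/kg
[CO3²⁻] = α₂·DIC; α₂ = 0.004237, so [CO3²⁻] = 0.004237 × 0.6263 = 0.00265 mmol/kg = 2.65 μmol/kg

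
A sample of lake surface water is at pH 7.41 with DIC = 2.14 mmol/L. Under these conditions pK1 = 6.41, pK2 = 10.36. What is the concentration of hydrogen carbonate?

α₁ = 1 / (1 + [H⁺]/K1 + K2/[H⁺]) = 1 / (1 + 10^-1.00 + 10^-2.95)
   = 1 / (1 + 0.10000 + 0.0011220) = 1/1.1011 = 0.9082
[HCO3⁻] = α₁ × DIC = 0.9082 × 2.14 = 1.94 mmol/L

[HCO3⁻] = 1.94 mmol/L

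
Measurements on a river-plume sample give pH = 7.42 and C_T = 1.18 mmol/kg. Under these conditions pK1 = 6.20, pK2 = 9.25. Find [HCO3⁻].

α₁ = 1 / (1 + [H⁺]/K1 + K2/[H⁺]) = 1 / (1 + 10^-1.22 + 10^-1.83)
   = 1 / (1 + 0.060256 + 0.014791) = 1/1.0750 = 0.9302
[HCO3⁻] = α₁ × DIC = 0.9302 × 1.18 = 1.10 mmol/kg

[HCO3⁻] = 1.10 mmol/kg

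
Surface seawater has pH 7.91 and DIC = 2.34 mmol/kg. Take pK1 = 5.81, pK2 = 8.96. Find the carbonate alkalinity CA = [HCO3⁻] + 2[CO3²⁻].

CA = [HCO3⁻] + 2[CO3²⁻] = (α₁ + 2α₂)·DIC
At pH 7.91: [H⁺]/K1 = 10^-2.10 = 0.0079433, K2/[H⁺] = 10^-1.05 = 0.089125
α₁ = 1/(1 + 0.0079433 + 0.089125) = 1/1.0971 = 0.9115; α₂ = α₁·K2/[H⁺] = 0.08124
α₁ + 2α₂ = 1.0740
CA = 1.0740 × 2.34 = 2.51 mmol/kg

CA = 2.51 mmol/kg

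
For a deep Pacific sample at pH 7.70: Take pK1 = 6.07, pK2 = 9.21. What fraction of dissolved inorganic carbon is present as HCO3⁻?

α₁ = 1 / (1 + [H⁺]/K1 + K2/[H⁺]) = 1 / (1 + 10^-1.63 + 10^-1.51)
   = 1 / (1 + 0.023442 + 0.030903) = 1/1.0543 = 0.9485

α₁ = 0.948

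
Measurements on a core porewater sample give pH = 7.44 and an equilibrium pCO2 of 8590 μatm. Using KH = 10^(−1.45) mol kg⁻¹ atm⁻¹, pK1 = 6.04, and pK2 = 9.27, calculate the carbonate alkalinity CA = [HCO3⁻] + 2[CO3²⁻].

[CO2*] = KH · pCO2 = 10^(−1.45) × 8590×10^-6 = 3.048×10^-4 mol/kg
α₀ = 1/(1 + K1/[H⁺] + K1K2/[H⁺]²) = 1/(1 + 10^+1.40 + 10^-0.43) = 0.03775
DIC = [CO2*]/α₀ = 3.048×10^-4 / 0.03775 = 8.074 mmol/kg
CA = (α₁ + 2α₂)·DIC = (0.9482 + 2×0.01403) × 8.074 = 7.88 mmol/kg

CA = 7.88 mmol/kg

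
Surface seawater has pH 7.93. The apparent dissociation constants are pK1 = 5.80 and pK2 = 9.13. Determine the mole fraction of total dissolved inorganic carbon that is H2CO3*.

α₀ = 0.00692

α₀ = 1 / (1 + K1/[H⁺] + K1K2/[H⁺]²) = 1 / (1 + 10^+2.13 + 10^+0.93)
   = 1 / (1 + 134.90 + 8.5114) = 1/144.41 = 0.006925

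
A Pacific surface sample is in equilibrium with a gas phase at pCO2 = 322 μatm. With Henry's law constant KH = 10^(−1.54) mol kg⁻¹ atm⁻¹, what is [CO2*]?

KH = 10^(−1.54) = 2.884×10^-2 mol kg⁻¹ atm⁻¹
[CO2*] = KH · pCO2 = 2.884×10^-2 × 322×10^-6 atm = 9.29×10^-6 mol/kg

[CO2*] = 9.29 μmol/kg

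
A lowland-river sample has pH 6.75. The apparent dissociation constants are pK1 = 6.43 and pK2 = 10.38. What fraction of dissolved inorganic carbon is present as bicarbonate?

α₁ = 1 / (1 + [H⁺]/K1 + K2/[H⁺]) = 1 / (1 + 10^-0.32 + 10^-3.63)
   = 1 / (1 + 0.47863 + 0.00023442) = 1/1.4789 = 0.6762

α₁ = 0.676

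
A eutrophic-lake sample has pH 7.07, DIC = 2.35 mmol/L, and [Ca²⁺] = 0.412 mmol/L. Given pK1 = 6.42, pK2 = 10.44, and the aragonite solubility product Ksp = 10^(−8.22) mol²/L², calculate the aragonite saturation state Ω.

Ω = 0.0560

α₂ = 1 / (1 + [H⁺]/K2 + [H⁺]²/(K1K2)) = 1 / (1 + 10^+3.37 + 10^+2.72)
   = 1 / (1 + 2344.2 + 524.81) = 1/2870.0 = 0.0003484
[CO3²⁻] = α₂ × DIC = 0.0003484 × 2.35 = 0.0008188 mmol/L = 0.8188 μmol/L
Ksp = 10^(−8.22) = 6.026×10^-9
Ω = [Ca²⁺][CO3²⁻]/Ksp = (0.412×10^-3)(8.188×10^-7) / 6.026×10^-9 = 0.0560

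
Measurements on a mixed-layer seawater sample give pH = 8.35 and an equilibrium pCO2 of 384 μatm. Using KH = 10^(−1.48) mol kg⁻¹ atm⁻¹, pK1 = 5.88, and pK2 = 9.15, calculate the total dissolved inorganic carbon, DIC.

DIC = 4.36 mmol/kg

[CO2*] = KH · pCO2 = 10^(−1.48) × 384×10^-6 = 1.272×10^-5 mol/kg
α₀ = 1/(1 + K1/[H⁺] + K1K2/[H⁺]²) = 1/(1 + 10^+2.47 + 10^+1.67) = 0.002916
DIC = [CO2*]/α₀ = 1.272×10^-5 / 0.002916 = 4.36 mmol/kg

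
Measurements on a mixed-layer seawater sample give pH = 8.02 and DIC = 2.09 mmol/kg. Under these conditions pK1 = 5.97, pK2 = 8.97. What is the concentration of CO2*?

α₀ = 1 / (1 + K1/[H⁺] + K1K2/[H⁺]²) = 1 / (1 + 10^+2.05 + 10^+1.10)
   = 1 / (1 + 112.20 + 12.589) = 1/125.79 = 0.007950
[CO2*] = α₀ × DIC = 0.007950 × 2.09 = 0.0166 mmol/kg = 16.6 μmol/kg

[CO2*] = 16.6 μmol/kg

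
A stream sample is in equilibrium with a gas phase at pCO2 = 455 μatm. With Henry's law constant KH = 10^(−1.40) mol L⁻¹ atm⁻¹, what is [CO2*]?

[CO2*] = 18.1 μmol/L

KH = 10^(−1.40) = 3.981×10^-2 mol L⁻¹ atm⁻¹
[CO2*] = KH · pCO2 = 3.981×10^-2 × 455×10^-6 atm = 1.81×10^-5 mol/L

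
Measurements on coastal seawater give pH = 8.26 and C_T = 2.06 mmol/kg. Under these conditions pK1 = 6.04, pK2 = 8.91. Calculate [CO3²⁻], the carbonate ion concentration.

α₂ = 1 / (1 + [H⁺]/K2 + [H⁺]²/(K1K2)) = 1 / (1 + 10^+0.65 + 10^-1.57)
   = 1 / (1 + 4.4668 + 0.026915) = 1/5.4938 = 0.1820
[CO3²⁻] = α₂ × DIC = 0.1820 × 2.06 = 0.375 mmol/kg

[CO3²⁻] = 0.375 mmol/kg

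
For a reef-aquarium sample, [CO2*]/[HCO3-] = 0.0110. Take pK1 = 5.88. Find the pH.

From K1 = [H⁺][HCO3-]/[CO2*]:  pH = pK1 − log₁₀([CO2*]/[HCO3-])
log₁₀(0.0110) = -1.959
pH = 5.88 − (-1.959) = 7.84

pH = 7.84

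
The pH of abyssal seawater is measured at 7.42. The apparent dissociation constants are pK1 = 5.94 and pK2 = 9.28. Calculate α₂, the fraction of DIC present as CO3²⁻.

α₂ = 1 / (1 + [H⁺]/K2 + [H⁺]²/(K1K2)) = 1 / (1 + 10^+1.86 + 10^+0.38)
   = 1 / (1 + 72.444 + 2.3988) = 1/75.842 = 0.01319

α₂ = 0.0132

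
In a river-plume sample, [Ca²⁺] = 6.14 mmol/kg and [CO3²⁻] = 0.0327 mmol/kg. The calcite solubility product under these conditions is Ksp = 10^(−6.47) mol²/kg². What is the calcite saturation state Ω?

Ω = 0.593

Ksp = 10^(−6.47) = 3.388×10^-7
Ω = [Ca²⁺][CO3²⁻]/Ksp = (6.14×10^-3)(0.0327×10^-3) / 3.388×10^-7 = 0.593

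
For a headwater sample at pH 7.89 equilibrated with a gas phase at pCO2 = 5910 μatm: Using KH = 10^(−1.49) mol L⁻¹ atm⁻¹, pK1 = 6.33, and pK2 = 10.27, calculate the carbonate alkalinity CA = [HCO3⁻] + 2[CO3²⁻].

CA = 7.00 mmol/L

[CO2*] = KH · pCO2 = 10^(−1.49) × 5910×10^-6 = 1.912×10^-4 mol/L
α₀ = 1/(1 + K1/[H⁺] + K1K2/[H⁺]²) = 1/(1 + 10^+1.56 + 10^-0.82) = 0.02670
DIC = [CO2*]/α₀ = 1.912×10^-4 / 0.02670 = 7.164 mmol/L
CA = (α₁ + 2α₂)·DIC = (0.9693 + 2×0.004041) × 7.164 = 7.00 mmol/L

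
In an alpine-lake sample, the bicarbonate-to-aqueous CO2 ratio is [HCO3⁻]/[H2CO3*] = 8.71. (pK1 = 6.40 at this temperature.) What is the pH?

From K1 = [H⁺][HCO3⁻]/[H2CO3*]:  pH = pK1 + log₁₀([HCO3⁻]/[H2CO3*])
log₁₀(8.71) = +0.940
pH = 6.40 + (+0.940) = 7.34

pH = 7.34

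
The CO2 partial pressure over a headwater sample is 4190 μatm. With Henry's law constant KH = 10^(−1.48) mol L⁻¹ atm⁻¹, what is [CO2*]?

[CO2*] = 139 μmol/L

KH = 10^(−1.48) = 3.311×10^-2 mol L⁻¹ atm⁻¹
[CO2*] = KH · pCO2 = 3.311×10^-2 × 4190×10^-6 atm = 1.39×10^-4 mol/L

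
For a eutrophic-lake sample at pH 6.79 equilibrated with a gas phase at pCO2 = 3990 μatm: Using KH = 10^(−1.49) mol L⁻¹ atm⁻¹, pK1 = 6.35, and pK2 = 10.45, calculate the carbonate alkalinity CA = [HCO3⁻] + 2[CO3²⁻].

[CO2*] = KH · pCO2 = 10^(−1.49) × 3990×10^-6 = 1.291×10^-4 mol/L
α₀ = 1/(1 + K1/[H⁺] + K1K2/[H⁺]²) = 1/(1 + 10^+0.44 + 10^-3.22) = 0.2663
DIC = [CO2*]/α₀ = 1.291×10^-4 / 0.2663 = 0.4848 mmol/L
CA = (α₁ + 2α₂)·DIC = (0.7335 + 2×0.0001605) × 0.4848 = 0.356 mmol/L

CA = 0.356 mmol/L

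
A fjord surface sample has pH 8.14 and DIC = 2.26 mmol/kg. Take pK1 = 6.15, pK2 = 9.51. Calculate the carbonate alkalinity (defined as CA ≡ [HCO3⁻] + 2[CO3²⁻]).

CA = 2.33 mmol/kg

CA = [HCO3⁻] + 2[CO3²⁻] = (α₁ + 2α₂)·DIC
At pH 8.14: [H⁺]/K1 = 10^-1.99 = 0.010233, K2/[H⁺] = 10^-1.37 = 0.042658
α₁ = 1/(1 + 0.010233 + 0.042658) = 1/1.0529 = 0.9498; α₂ = α₁·K2/[H⁺] = 0.04052
α₁ + 2α₂ = 1.0308
CA = 1.0308 × 2.26 = 2.33 mmol/kg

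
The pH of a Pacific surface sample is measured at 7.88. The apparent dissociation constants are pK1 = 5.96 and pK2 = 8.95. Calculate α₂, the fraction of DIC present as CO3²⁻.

α₂ = 0.0776

α₂ = 1 / (1 + [H⁺]/K2 + [H⁺]²/(K1K2)) = 1 / (1 + 10^+1.07 + 10^-0.85)
   = 1 / (1 + 11.749 + 0.14125) = 1/12.890 = 0.07758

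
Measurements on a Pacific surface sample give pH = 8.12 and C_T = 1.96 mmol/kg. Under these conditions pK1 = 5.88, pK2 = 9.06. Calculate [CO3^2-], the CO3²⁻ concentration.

[CO3²⁻] = 0.201 mmol/kg

α₂ = 1 / (1 + [H⁺]/K2 + [H⁺]²/(K1K2)) = 1 / (1 + 10^+0.94 + 10^-1.30)
   = 1 / (1 + 8.7096 + 0.050119) = 1/9.7598 = 0.1025
[CO3²⁻] = α₂ × DIC = 0.1025 × 1.96 = 0.201 mmol/kg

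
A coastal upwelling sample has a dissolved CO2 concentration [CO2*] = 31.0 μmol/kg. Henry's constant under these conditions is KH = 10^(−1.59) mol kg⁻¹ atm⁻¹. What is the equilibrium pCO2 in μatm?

pCO2 = 1210 μatm

KH = 10^(−1.59) = 2.570×10^-2 mol kg⁻¹ atm⁻¹
pCO2 = [CO2*]/KH = 31.0×10^-6 / 2.570×10^-2 = 1.21×10^-3 atm = 1210 μatm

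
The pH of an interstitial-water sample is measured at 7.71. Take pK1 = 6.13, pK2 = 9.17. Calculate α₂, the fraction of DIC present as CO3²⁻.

α₂ = 1 / (1 + [H⁺]/K2 + [H⁺]²/(K1K2)) = 1 / (1 + 10^+1.46 + 10^-0.12)
   = 1 / (1 + 28.840 + 0.75858) = 1/30.599 = 0.03268

α₂ = 0.0327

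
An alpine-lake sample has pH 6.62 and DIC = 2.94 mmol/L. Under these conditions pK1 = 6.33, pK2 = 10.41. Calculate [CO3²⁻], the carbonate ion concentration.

[CO3²⁻] = 0.315 μmol/L

α₂ = 1 / (1 + [H⁺]/K2 + [H⁺]²/(K1K2)) = 1 / (1 + 10^+3.79 + 10^+3.50)
   = 1 / (1 + 6166.0 + 3162.3) = 1/9329.2 = 0.0001072
[CO3²⁻] = α₂ × DIC = 0.0001072 × 2.94 = 0.000315 mmol/L = 0.315 μmol/L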